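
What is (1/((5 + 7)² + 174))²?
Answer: 1/101124 ≈ 9.8888e-6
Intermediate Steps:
(1/((5 + 7)² + 174))² = (1/(12² + 174))² = (1/(144 + 174))² = (1/318)² = 1/101124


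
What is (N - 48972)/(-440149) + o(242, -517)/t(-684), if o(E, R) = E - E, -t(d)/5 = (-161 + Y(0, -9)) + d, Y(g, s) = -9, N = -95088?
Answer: 144060/440149 ≈ 0.32730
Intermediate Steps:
t(d) = 850 - 5*d (t(d) = -5*((-161 - 9) + d) = -5*(-170 + d) = 850 - 5*d)
o(E, R) = 0
(N - 48972)/(-440149) + o(242, -517)/t(-684) = (-95088 - 48972)/(-440149) + 0/(850 - 5*(-684)) = -144060*(-1/440149) + 0/(850 + 3420) = 144060/440149 + 0/4270 = 144060/440149 + 0*(1/4270) = 144060/440149 + 0 = 144060/440149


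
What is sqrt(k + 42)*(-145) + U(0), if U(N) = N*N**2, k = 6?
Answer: -580*sqrt(3) ≈ -1004.6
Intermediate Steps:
U(N) = N**3
sqrt(k + 42)*(-145) + U(0) = sqrt(6 + 42)*(-145) + 0**3 = sqrt(48)*(-145) + 0 = (4*sqrt(3))*(-145) + 0 = -580*sqrt(3) + 0 = -580*sqrt(3)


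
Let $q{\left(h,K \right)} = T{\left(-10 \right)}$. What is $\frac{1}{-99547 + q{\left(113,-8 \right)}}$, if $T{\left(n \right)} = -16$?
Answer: $- \frac{1}{99563} \approx -1.0044 \cdot 10^{-5}$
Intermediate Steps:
$q{\left(h,K \right)} = -16$
$\frac{1}{-99547 + q{\left(113,-8 \right)}} = \frac{1}{-99547 - 16} = \frac{1}{-99563} = - \frac{1}{99563}$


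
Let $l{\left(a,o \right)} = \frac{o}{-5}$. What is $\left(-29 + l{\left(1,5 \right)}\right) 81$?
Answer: $-2430$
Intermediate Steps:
$l{\left(a,o \right)} = - \frac{o}{5}$ ($l{\left(a,o \right)} = o \left(- \frac{1}{5}\right) = - \frac{o}{5}$)
$\left(-29 + l{\left(1,5 \right)}\right) 81 = \left(-29 - 1\right) 81 = \left(-30\right) 81 = -2430$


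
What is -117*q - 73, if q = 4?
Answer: -541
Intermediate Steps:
-117*q - 73 = -117*4 - 73 = -468 - 73 = -541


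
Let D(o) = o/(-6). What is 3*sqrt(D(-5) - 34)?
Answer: I*sqrt(1194)/2 ≈ 17.277*I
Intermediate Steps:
D(o) = -o/6 (D(o) = o*(-1/6) = -o/6)
3*sqrt(D(-5) - 34) = 3*sqrt(-1/6*(-5) - 34) = 3*sqrt(5/6 - 34) = 3*sqrt(-199/6) = 3*(I*sqrt(1194)/6) = I*sqrt(1194)/2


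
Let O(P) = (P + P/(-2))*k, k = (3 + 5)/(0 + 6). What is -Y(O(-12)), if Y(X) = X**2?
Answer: -64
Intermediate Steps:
k = 4/3 (k = 8/6 = 8*(1/6) = 4/3 ≈ 1.3333)
O(P) = 2*P/3 (O(P) = (P + P/(-2))*(4/3) = (P + P*(-1/2))*(4/3) = (P - P/2)*(4/3) = (P/2)*(4/3) = 2*P/3)
-Y(O(-12)) = -((2/3)*(-12))**2 = -1*(-8)**2 = -1*64 = -64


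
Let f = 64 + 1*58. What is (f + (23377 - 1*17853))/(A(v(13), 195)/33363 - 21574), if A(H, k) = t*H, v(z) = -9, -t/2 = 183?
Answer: -10464861/39987226 ≈ -0.26170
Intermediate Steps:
t = -366 (t = -2*183 = -366)
A(H, k) = -366*H
f = 122 (f = 64 + 58 = 122)
(f + (23377 - 1*17853))/(A(v(13), 195)/33363 - 21574) = (122 + (23377 - 1*17853))/(-366*(-9)/33363 - 21574) = (122 + (23377 - 17853))/(3294*(1/33363) - 21574) = (122 + 5524)/(366/3707 - 21574) = 5646/(-79974452/3707) = 5646*(-3707/79974452) = -10464861/39987226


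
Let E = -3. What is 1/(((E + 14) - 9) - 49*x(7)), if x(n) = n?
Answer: -1/341 ≈ -0.0029326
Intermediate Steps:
1/(((E + 14) - 9) - 49*x(7)) = 1/(((-3 + 14) - 9) - 49*7) = 1/((11 - 9) - 343) = 1/(2 - 343) = 1/(-341) = -1/341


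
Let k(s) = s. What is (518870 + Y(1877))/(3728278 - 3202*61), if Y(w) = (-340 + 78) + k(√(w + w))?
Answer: 129652/883239 + √3754/3532956 ≈ 0.14681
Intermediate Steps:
Y(w) = -262 + √2*√w (Y(w) = (-340 + 78) + √(w + w) = -262 + √(2*w) = -262 + √2*√w)
(518870 + Y(1877))/(3728278 - 3202*61) = (518870 + (-262 + √2*√1877))/(3728278 - 3202*61) = (518870 + (-262 + √3754))/(3728278 - 195322) = (518608 + √3754)/3532956 = (518608 + √3754)*(1/3532956) = 129652/883239 + √3754/3532956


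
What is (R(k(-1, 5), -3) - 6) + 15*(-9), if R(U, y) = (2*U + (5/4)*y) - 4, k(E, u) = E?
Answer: -603/4 ≈ -150.75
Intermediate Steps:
R(U, y) = -4 + 2*U + 5*y/4 (R(U, y) = (2*U + (5*(¼))*y) - 4 = (2*U + 5*y/4) - 4 = -4 + 2*U + 5*y/4)
(R(k(-1, 5), -3) - 6) + 15*(-9) = ((-4 + 2*(-1) + (5/4)*(-3)) - 6) + 15*(-9) = ((-4 - 2 - 15/4) - 6) - 135 = (-39/4 - 6) - 135 = -63/4 - 135 = -603/4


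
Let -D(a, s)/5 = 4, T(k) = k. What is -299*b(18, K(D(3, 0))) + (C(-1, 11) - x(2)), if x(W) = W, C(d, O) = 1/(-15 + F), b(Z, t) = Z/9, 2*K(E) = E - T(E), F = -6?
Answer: -12601/21 ≈ -600.05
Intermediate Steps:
D(a, s) = -20 (D(a, s) = -5*4 = -20)
K(E) = 0 (K(E) = (E - E)/2 = (½)*0 = 0)
b(Z, t) = Z/9 (b(Z, t) = Z*(⅑) = Z/9)
C(d, O) = -1/21 (C(d, O) = 1/(-15 - 6) = 1/(-21) = -1/21)
-299*b(18, K(D(3, 0))) + (C(-1, 11) - x(2)) = -299*18/9 + (-1/21 - 1*2) = -299*2 + (-1/21 - 2) = -598 - 43/21 = -12601/21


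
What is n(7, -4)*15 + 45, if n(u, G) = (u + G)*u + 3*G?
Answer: 180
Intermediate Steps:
n(u, G) = 3*G + u*(G + u) (n(u, G) = (G + u)*u + 3*G = u*(G + u) + 3*G = 3*G + u*(G + u))
n(7, -4)*15 + 45 = (7² + 3*(-4) - 4*7)*15 + 45 = (49 - 12 - 28)*15 + 45 = 9*15 + 45 = 135 + 45 = 180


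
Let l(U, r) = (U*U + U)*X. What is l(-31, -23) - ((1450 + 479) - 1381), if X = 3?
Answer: 2242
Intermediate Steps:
l(U, r) = 3*U + 3*U² (l(U, r) = (U*U + U)*3 = (U² + U)*3 = (U + U²)*3 = 3*U + 3*U²)
l(-31, -23) - ((1450 + 479) - 1381) = 3*(-31)*(1 - 31) - ((1450 + 479) - 1381) = 3*(-31)*(-30) - (1929 - 1381) = 2790 - 1*548 = 2790 - 548 = 2242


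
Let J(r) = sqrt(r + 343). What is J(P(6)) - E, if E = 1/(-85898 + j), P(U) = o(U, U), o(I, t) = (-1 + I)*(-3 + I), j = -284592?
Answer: 1/370490 + sqrt(358) ≈ 18.921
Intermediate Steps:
P(U) = 3 + U**2 - 4*U
E = -1/370490 (E = 1/(-85898 - 284592) = 1/(-370490) = -1/370490 ≈ -2.6991e-6)
J(r) = sqrt(343 + r)
J(P(6)) - E = sqrt(343 + (3 + 6**2 - 4*6)) - 1*(-1/370490) = sqrt(343 + (3 + 36 - 24)) + 1/370490 = sqrt(343 + 15) + 1/370490 = sqrt(358) + 1/370490 = 1/370490 + sqrt(358)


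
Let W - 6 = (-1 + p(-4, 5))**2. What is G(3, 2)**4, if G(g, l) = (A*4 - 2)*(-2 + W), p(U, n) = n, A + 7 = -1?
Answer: 213813760000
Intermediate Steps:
A = -8 (A = -7 - 1 = -8)
W = 22 (W = 6 + (-1 + 5)**2 = 6 + 4**2 = 6 + 16 = 22)
G(g, l) = -680 (G(g, l) = (-8*4 - 2)*(-2 + 22) = (-32 - 2)*20 = -34*20 = -680)
G(3, 2)**4 = (-680)**4 = 213813760000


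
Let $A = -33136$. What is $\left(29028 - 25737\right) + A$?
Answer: $-29845$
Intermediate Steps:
$\left(29028 - 25737\right) + A = \left(29028 - 25737\right) - 33136 = 3291 - 33136 = -29845$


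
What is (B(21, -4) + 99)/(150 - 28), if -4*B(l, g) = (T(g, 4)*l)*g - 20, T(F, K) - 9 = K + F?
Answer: 293/122 ≈ 2.4016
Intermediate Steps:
T(F, K) = 9 + F + K (T(F, K) = 9 + (K + F) = 9 + (F + K) = 9 + F + K)
B(l, g) = 5 - g*l*(13 + g)/4 (B(l, g) = -(((9 + g + 4)*l)*g - 20)/4 = -(((13 + g)*l)*g - 20)/4 = -((l*(13 + g))*g - 20)/4 = -(g*l*(13 + g) - 20)/4 = -(-20 + g*l*(13 + g))/4 = 5 - g*l*(13 + g)/4)
(B(21, -4) + 99)/(150 - 28) = ((5 - 1/4*(-4)*21*(13 - 4)) + 99)/(150 - 28) = ((5 - 1/4*(-4)*21*9) + 99)/122 = ((5 + 189) + 99)*(1/122) = (194 + 99)*(1/122) = 293*(1/122) = 293/122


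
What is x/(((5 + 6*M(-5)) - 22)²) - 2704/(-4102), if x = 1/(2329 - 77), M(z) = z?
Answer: 6725753187/10203044068 ≈ 0.65919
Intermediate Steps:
x = 1/2252 ≈ 0.00044405
x/(((5 + 6*M(-5)) - 22)²) - 2704/(-4102) = 1/(2252*(((5 + 6*(-5)) - 22)²)) - 2704/(-4102) = 1/(2252*(((5 - 30) - 22)²)) - 2704*(-1/4102) = 1/(2252*((-25 - 22)²)) + 1352/2051 = 1/(2252*((-47)²)) + 1352/2051 = (1/2252)/2209 + 1352/2051 = (1/2252)*(1/2209) + 1352/2051 = 1/4974668 + 1352/2051 = 6725753187/10203044068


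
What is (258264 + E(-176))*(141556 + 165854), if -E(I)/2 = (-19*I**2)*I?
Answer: -63605964549840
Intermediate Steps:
E(I) = 38*I**3 (E(I) = -2*(-19*I**2)*I = -(-38)*I**3 = 38*I**3)
(258264 + E(-176))*(141556 + 165854) = (258264 + 38*(-176)**3)*(141556 + 165854) = (258264 + 38*(-5451776))*307410 = (258264 - 207167488)*307410 = -206909224*307410 = -63605964549840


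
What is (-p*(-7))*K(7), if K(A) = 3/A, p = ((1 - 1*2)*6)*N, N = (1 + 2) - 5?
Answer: 36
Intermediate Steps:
N = -2 (N = 3 - 5 = -2)
p = 12 (p = ((1 - 1*2)*6)*(-2) = ((1 - 2)*6)*(-2) = -1*6*(-2) = -6*(-2) = 12)
(-p*(-7))*K(7) = (-1*12*(-7))*(3/7) = (-12*(-7))*(3*(⅐)) = 84*(3/7) = 36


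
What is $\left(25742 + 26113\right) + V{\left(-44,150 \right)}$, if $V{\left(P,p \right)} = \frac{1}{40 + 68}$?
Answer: $\frac{5600341}{108} \approx 51855.0$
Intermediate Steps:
$V{\left(P,p \right)} = \frac{1}{108}$
$\left(25742 + 26113\right) + V{\left(-44,150 \right)} = \left(25742 + 26113\right) + \frac{1}{108} = 51855 + \frac{1}{108} = \frac{5600341}{108}$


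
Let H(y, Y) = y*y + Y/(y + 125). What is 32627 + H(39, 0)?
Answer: 34148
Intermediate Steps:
H(y, Y) = y² + Y/(125 + y)
32627 + H(39, 0) = 32627 + (0 + 39³ + 125*39²)/(125 + 39) = 32627 + (0 + 59319 + 125*1521)/164 = 32627 + (0 + 59319 + 190125)/164 = 32627 + (1/164)*249444 = 32627 + 1521 = 34148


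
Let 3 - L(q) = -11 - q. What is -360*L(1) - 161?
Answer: -5561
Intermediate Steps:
L(q) = 14 + q (L(q) = 3 - (-11 - q) = 3 + (11 + q) = 14 + q)
-360*L(1) - 161 = -360*(14 + 1) - 161 = -360*15 - 161 = -5400 - 161 = -5561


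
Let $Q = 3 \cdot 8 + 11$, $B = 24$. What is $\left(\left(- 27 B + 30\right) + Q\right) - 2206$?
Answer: $-2789$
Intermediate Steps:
$Q = 35$ ($Q = 24 + 11 = 35$)
$\left(\left(- 27 B + 30\right) + Q\right) - 2206 = \left(\left(\left(-27\right) 24 + 30\right) + 35\right) - 2206 = \left(\left(-648 + 30\right) + 35\right) - 2206 = \left(-618 + 35\right) - 2206 = -583 - 2206 = -2789$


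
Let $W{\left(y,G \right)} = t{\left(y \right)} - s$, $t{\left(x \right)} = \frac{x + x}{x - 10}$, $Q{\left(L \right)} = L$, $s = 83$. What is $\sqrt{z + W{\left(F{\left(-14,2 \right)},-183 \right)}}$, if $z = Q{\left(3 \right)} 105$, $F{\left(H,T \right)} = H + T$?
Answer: $\frac{2 \sqrt{7051}}{11} \approx 15.267$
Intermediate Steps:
$t{\left(x \right)} = \frac{2 x}{-10 + x}$
$z = 315$ ($z = 3 \cdot 105 = 315$)
$W{\left(y,G \right)} = -83 + \frac{2 y}{-10 + y}$ ($W{\left(y,G \right)} = \frac{2 y}{-10 + y} - 83 = -83 + \frac{2 y}{-10 + y}$)
$\sqrt{z + W{\left(F{\left(-14,2 \right)},-183 \right)}} = \sqrt{315 + \frac{830 - 81 \left(-14 + 2\right)}{-10 + \left(-14 + 2\right)}} = \sqrt{315 + \frac{830 - -972}{-10 - 12}} = \sqrt{315 + \frac{830 + 972}{-22}} = \sqrt{315 - \frac{901}{11}} = \sqrt{\frac{2564}{11}} = \frac{2 \sqrt{7051}}{11}$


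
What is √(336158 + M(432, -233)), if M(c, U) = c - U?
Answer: √336823 ≈ 580.36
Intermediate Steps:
√(336158 + M(432, -233)) = √(336158 + (432 - 1*(-233))) = √(336158 + (432 + 233)) = √(336158 + 665) = √336823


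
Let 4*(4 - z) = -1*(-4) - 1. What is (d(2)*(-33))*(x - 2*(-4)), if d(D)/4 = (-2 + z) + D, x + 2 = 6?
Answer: -5148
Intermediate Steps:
x = 4 (x = -2 + 6 = 4)
z = 13/4 (z = 4 - (-1*(-4) - 1)/4 = 4 - (4 - 1)/4 = 4 - ¼*3 = 4 - ¾ = 13/4 ≈ 3.2500)
d(D) = 5 + 4*D (d(D) = 4*((-2 + 13/4) + D) = 4*(5/4 + D) = 5 + 4*D)
(d(2)*(-33))*(x - 2*(-4)) = ((5 + 4*2)*(-33))*(4 - 2*(-4)) = ((5 + 8)*(-33))*(4 + 8) = (13*(-33))*12 = -429*12 = -5148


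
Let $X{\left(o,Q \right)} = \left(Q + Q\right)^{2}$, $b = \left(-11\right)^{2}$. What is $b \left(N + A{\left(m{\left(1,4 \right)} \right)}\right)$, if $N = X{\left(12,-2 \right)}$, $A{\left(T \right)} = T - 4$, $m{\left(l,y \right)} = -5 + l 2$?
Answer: $1089$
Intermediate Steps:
$m{\left(l,y \right)} = -5 + 2 l$
$b = 121$
$A{\left(T \right)} = -4 + T$
$X{\left(o,Q \right)} = 4 Q^{2}$ ($X{\left(o,Q \right)} = \left(2 Q\right)^{2} = 4 Q^{2}$)
$N = 16$ ($N = 4 \left(-2\right)^{2} = 4 \cdot 4 = 16$)
$b \left(N + A{\left(m{\left(1,4 \right)} \right)}\right) = 121 \left(16 + \left(-4 + \left(-5 + 2 \cdot 1\right)\right)\right) = 121 \left(16 + \left(-4 + \left(-5 + 2\right)\right)\right) = 121 \left(16 - 7\right) = 121 \cdot 9 = 1089$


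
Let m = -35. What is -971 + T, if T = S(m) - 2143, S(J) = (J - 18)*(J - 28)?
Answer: 225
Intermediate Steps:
S(J) = (-28 + J)*(-18 + J) (S(J) = (-18 + J)*(-28 + J) = (-28 + J)*(-18 + J))
T = 1196 (T = (504 + (-35)² - 46*(-35)) - 2143 = (504 + 1225 + 1610) - 2143 = 3339 - 2143 = 1196)
-971 + T = -971 + 1196 = 225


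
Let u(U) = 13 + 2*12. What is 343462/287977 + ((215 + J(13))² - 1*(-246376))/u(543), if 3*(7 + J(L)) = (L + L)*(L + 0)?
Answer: 905176551802/95896341 ≈ 9439.1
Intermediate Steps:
u(U) = 37 (u(U) = 13 + 24 = 37)
J(L) = -7 + 2*L²/3 (J(L) = -7 + ((L + L)*(L + 0))/3 = -7 + ((2*L)*L)/3 = -7 + (2*L²)/3 = -7 + 2*L²/3)
343462/287977 + ((215 + J(13))² - 1*(-246376))/u(543) = 343462/287977 + ((215 + (-7 + (⅔)*13²))² - 1*(-246376))/37 = 343462*(1/287977) + ((215 + (-7 + (⅔)*169))² + 246376)*(1/37) = 343462/287977 + ((215 + (-7 + 338/3))² + 246376)*(1/37) = 343462/287977 + ((215 + 317/3)² + 246376)*(1/37) = 343462/287977 + ((962/3)² + 246376)*(1/37) = 343462/287977 + (925444/9 + 246376)*(1/37) = 343462/287977 + (3142828/9)*(1/37) = 343462/287977 + 3142828/333 = 905176551802/95896341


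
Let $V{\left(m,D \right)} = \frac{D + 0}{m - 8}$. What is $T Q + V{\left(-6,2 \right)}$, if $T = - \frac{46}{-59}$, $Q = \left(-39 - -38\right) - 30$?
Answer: $- \frac{10041}{413} \approx -24.312$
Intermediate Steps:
$V{\left(m,D \right)} = \frac{D}{-8 + m}$
$Q = -31$ ($Q = \left(-39 + 38\right) - 30 = -1 - 30 = -31$)
$T = \frac{46}{59}$ ($T = \left(-46\right) \left(- \frac{1}{59}\right) = \frac{46}{59} \approx 0.77966$)
$T Q + V{\left(-6,2 \right)} = \frac{46}{59} \left(-31\right) + \frac{2}{-8 - 6} = - \frac{1426}{59} + \frac{2}{-14} = - \frac{1426}{59} + 2 \left(- \frac{1}{14}\right) = - \frac{1426}{59} - \frac{1}{7} = - \frac{10041}{413}$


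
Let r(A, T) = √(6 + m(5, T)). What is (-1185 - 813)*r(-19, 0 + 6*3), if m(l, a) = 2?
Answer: -3996*√2 ≈ -5651.2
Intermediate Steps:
r(A, T) = 2*√2 (r(A, T) = √(6 + 2) = √8 = 2*√2)
(-1185 - 813)*r(-19, 0 + 6*3) = (-1185 - 813)*(2*√2) = -3996*√2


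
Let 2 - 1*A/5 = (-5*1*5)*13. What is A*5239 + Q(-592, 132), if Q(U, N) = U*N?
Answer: 8487621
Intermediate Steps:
A = 1635 (A = 10 - 5*-5*1*5*13 = 10 - 5*(-5*5)*13 = 10 - (-125)*13 = 10 - 5*(-325) = 10 + 1625 = 1635)
Q(U, N) = N*U
A*5239 + Q(-592, 132) = 1635*5239 + 132*(-592) = 8565765 - 78144 = 8487621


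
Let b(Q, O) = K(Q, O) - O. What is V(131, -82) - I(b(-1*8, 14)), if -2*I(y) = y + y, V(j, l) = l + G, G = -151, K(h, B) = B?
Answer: -233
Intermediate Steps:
V(j, l) = -151 + l (V(j, l) = l - 151 = -151 + l)
b(Q, O) = 0 (b(Q, O) = O - O = 0)
I(y) = -y (I(y) = -(y + y)/2 = -y)
V(131, -82) - I(b(-1*8, 14)) = (-151 - 82) - (-1)*0 = -233 - 1*0 = -233 + 0 = -233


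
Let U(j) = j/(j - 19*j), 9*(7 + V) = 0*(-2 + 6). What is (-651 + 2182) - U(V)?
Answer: 27559/18 ≈ 1531.1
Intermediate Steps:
V = -7 (V = -7 + (0*(-2 + 6))/9 = -7 + (0*4)/9 = -7 + (1/9)*0 = -7 + 0 = -7)
U(j) = -1/18 (U(j) = j/((-18*j)) = (-1/(18*j))*j = -1/18)
(-651 + 2182) - U(V) = (-651 + 2182) - 1*(-1/18) = 1531 + 1/18 = 27559/18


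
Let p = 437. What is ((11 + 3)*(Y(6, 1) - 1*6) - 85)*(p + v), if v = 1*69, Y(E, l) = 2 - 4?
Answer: -99682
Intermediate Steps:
Y(E, l) = -2
v = 69
((11 + 3)*(Y(6, 1) - 1*6) - 85)*(p + v) = ((11 + 3)*(-2 - 1*6) - 85)*(437 + 69) = (14*(-2 - 6) - 85)*506 = (14*(-8) - 85)*506 = (-112 - 85)*506 = -197*506 = -99682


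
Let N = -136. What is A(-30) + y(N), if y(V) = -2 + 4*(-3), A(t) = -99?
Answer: -113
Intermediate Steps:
y(V) = -14 (y(V) = -2 - 12 = -14)
A(-30) + y(N) = -99 - 14 = -113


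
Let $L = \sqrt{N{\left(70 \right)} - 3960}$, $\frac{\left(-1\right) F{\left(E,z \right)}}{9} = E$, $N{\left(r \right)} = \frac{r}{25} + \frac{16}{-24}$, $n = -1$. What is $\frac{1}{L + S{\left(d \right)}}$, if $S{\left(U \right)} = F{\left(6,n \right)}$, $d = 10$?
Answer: $- \frac{405}{51554} - \frac{i \sqrt{222630}}{51554} \approx -0.0078558 - 0.0091523 i$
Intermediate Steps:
$N{\left(r \right)} = - \frac{2}{3} + \frac{r}{25}$ ($N{\left(r \right)} = r \frac{1}{25} + 16 \left(- \frac{1}{24}\right) = \frac{r}{25} - \frac{2}{3} = - \frac{2}{3} + \frac{r}{25}$)
$F{\left(E,z \right)} = - 9 E$
$S{\left(U \right)} = -54$ ($S{\left(U \right)} = \left(-9\right) 6 = -54$)
$L = \frac{2 i \sqrt{222630}}{15}$ ($L = \sqrt{\left(- \frac{2}{3} + \frac{1}{25} \cdot 70\right) - 3960} = \sqrt{\left(- \frac{2}{3} + \frac{14}{5}\right) - 3960} = \sqrt{\frac{32}{15} - 3960} = \sqrt{- \frac{59368}{15}} = \frac{2 i \sqrt{222630}}{15} \approx 62.912 i$)
$\frac{1}{L + S{\left(d \right)}} = \frac{1}{\frac{2 i \sqrt{222630}}{15} - 54} = \frac{1}{-54 + \frac{2 i \sqrt{222630}}{15}}$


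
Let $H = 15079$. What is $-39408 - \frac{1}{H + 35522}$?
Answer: $- \frac{1994084209}{50601} \approx -39408.0$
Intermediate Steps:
$-39408 - \frac{1}{H + 35522} = -39408 - \frac{1}{15079 + 35522} = -39408 - \frac{1}{50601} = - \frac{1994084209}{50601}$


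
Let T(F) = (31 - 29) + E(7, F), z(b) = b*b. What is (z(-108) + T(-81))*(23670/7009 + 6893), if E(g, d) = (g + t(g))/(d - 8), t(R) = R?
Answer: 50186069409820/623801 ≈ 8.0452e+7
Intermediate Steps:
E(g, d) = 2*g/(-8 + d) (E(g, d) = (g + g)/(d - 8) = (2*g)/(-8 + d) = 2*g/(-8 + d))
z(b) = b²
T(F) = 2 + 14/(-8 + F) (T(F) = (31 - 29) + 2*7/(-8 + F) = 2 + 14/(-8 + F))
(z(-108) + T(-81))*(23670/7009 + 6893) = ((-108)² + 2*(-1 - 81)/(-8 - 81))*(23670/7009 + 6893) = (11664 + 2*(-82)/(-89))*(23670*(1/7009) + 6893) = (11664 + 2*(-1/89)*(-82))*(23670/7009 + 6893) = (11664 + 164/89)*(48336707/7009) = (1038260/89)*(48336707/7009) = 50186069409820/623801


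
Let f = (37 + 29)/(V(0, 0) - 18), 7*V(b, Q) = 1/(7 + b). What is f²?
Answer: 10458756/776161 ≈ 13.475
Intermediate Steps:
V(b, Q) = 1/(7*(7 + b))
f = -3234/881 (f = (37 + 29)/(1/(7*(7 + 0)) - 18) = 66/((⅐)/7 - 18) = 66/((⅐)*(⅐) - 18) = 66/(1/49 - 18) = 66/(-881/49) = 66*(-49/881) = -3234/881 ≈ -3.6708)
f² = (-3234/881)² = 10458756/776161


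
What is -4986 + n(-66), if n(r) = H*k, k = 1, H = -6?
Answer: -4992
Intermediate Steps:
n(r) = -6 (n(r) = -6*1 = -6)
-4986 + n(-66) = -4986 - 6 = -4992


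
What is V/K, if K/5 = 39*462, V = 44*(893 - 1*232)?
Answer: 1322/4095 ≈ 0.32283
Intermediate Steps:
V = 29084 (V = 44*(893 - 232) = 44*661 = 29084)
K = 90090 (K = 5*(39*462) = 5*18018 = 90090)
V/K = 29084/90090 = 29084*(1/90090) = 1322/4095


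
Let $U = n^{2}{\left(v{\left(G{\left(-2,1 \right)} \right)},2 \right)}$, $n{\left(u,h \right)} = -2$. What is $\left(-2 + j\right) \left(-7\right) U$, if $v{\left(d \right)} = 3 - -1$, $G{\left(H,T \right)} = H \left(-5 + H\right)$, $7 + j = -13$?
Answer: $616$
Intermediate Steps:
$j = -20$ ($j = -7 - 13 = -20$)
$v{\left(d \right)} = 4$ ($v{\left(d \right)} = 3 + 1 = 4$)
$U = 4$ ($U = \left(-2\right)^{2} = 4$)
$\left(-2 + j\right) \left(-7\right) U = \left(-2 - 20\right) \left(-7\right) 4 = \left(-22\right) \left(-7\right) 4 = 154 \cdot 4 = 616$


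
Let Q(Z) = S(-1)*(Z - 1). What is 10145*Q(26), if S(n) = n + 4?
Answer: 760875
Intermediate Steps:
S(n) = 4 + n
Q(Z) = -3 + 3*Z (Q(Z) = (4 - 1)*(Z - 1) = 3*(-1 + Z) = -3 + 3*Z)
10145*Q(26) = 10145*(-3 + 3*26) = 10145*(-3 + 78) = 10145*75 = 760875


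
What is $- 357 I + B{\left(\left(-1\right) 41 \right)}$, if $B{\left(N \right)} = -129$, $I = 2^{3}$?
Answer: $-2985$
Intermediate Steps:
$I = 8$
$- 357 I + B{\left(\left(-1\right) 41 \right)} = \left(-357\right) 8 - 129 = -2856 - 129 = -2985$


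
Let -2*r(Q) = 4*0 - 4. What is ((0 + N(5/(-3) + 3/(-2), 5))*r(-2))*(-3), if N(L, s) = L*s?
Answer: 95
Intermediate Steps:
r(Q) = 2 (r(Q) = -(4*0 - 4)/2 = -(0 - 4)/2 = -1/2*(-4) = 2)
((0 + N(5/(-3) + 3/(-2), 5))*r(-2))*(-3) = ((0 + (5/(-3) + 3/(-2))*5)*2)*(-3) = ((0 + (5*(-1/3) + 3*(-1/2))*5)*2)*(-3) = ((0 + (-5/3 - 3/2)*5)*2)*(-3) = ((0 - 19/6*5)*2)*(-3) = ((0 - 95/6)*2)*(-3) = -95/6*2*(-3) = -95/3*(-3) = 95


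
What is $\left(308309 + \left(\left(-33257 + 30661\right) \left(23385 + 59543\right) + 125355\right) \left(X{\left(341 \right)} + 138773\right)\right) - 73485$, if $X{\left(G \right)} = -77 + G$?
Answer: $-29914607414297$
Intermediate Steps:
$\left(308309 + \left(\left(-33257 + 30661\right) \left(23385 + 59543\right) + 125355\right) \left(X{\left(341 \right)} + 138773\right)\right) - 73485 = \left(308309 + \left(\left(-33257 + 30661\right) \left(23385 + 59543\right) + 125355\right) \left(\left(-77 + 341\right) + 138773\right)\right) - 73485 = \left(308309 + \left(\left(-2596\right) 82928 + 125355\right) \left(264 + 138773\right)\right) - 73485 = \left(308309 + \left(-215281088 + 125355\right) 139037\right) - 73485 = \left(308309 - 29914607649121\right) - 73485 = -29914607340812 - 73485 = -29914607414297$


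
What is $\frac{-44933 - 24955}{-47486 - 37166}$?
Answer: $\frac{17472}{21163} \approx 0.82559$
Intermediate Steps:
$\frac{-44933 - 24955}{-47486 - 37166} = - \frac{69888}{-84652} = \left(-69888\right) \left(- \frac{1}{84652}\right) = \frac{17472}{21163}$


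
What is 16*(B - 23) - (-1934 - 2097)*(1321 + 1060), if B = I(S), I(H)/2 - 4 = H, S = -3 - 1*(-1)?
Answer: 9597507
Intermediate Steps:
S = -2 (S = -3 + 1 = -2)
I(H) = 8 + 2*H
B = 4 (B = 8 + 2*(-2) = 8 - 4 = 4)
16*(B - 23) - (-1934 - 2097)*(1321 + 1060) = 16*(4 - 23) - (-1934 - 2097)*(1321 + 1060) = 16*(-19) - (-4031)*2381 = -304 - 1*(-9597811) = -304 + 9597811 = 9597507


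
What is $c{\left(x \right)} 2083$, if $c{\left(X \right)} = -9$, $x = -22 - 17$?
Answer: $-18747$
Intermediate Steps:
$x = -39$
$c{\left(x \right)} 2083 = \left(-9\right) 2083 = -18747$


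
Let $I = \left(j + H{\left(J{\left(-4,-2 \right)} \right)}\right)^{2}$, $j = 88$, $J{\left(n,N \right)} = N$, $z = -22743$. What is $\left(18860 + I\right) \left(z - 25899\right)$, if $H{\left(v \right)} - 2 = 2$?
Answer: $-1329094008$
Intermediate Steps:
$H{\left(v \right)} = 4$ ($H{\left(v \right)} = 2 + 2 = 4$)
$I = 8464$ ($I = \left(88 + 4\right)^{2} = 92^{2} = 8464$)
$\left(18860 + I\right) \left(z - 25899\right) = \left(18860 + 8464\right) \left(-22743 - 25899\right) = 27324 \left(-48642\right) = -1329094008$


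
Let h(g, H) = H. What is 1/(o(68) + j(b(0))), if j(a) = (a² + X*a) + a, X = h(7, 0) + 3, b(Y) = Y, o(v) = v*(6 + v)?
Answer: 1/5032 ≈ 0.00019873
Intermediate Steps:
X = 3 (X = 0 + 3 = 3)
j(a) = a² + 4*a (j(a) = (a² + 3*a) + a = a² + 4*a)
1/(o(68) + j(b(0))) = 1/(68*(6 + 68) + 0*(4 + 0)) = 1/(68*74 + 0*4) = 1/(5032 + 0) = 1/5032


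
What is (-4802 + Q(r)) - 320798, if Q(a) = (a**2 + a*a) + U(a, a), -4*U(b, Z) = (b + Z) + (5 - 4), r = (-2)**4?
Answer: -1300385/4 ≈ -3.2510e+5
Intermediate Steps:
r = 16
U(b, Z) = -1/4 - Z/4 - b/4 (U(b, Z) = -((b + Z) + (5 - 4))/4 = -((Z + b) + 1)/4 = -(1 + Z + b)/4 = -1/4 - Z/4 - b/4)
Q(a) = -1/4 + 2*a**2 - a/2 (Q(a) = (a**2 + a*a) + (-1/4 - a/4 - a/4) = (a**2 + a**2) + (-1/4 - a/2) = 2*a**2 + (-1/4 - a/2) = -1/4 + 2*a**2 - a/2)
(-4802 + Q(r)) - 320798 = (-4802 + (-1/4 + 2*16**2 - 1/2*16)) - 320798 = (-4802 + (-1/4 + 2*256 - 8)) - 320798 = (-4802 + (-1/4 + 512 - 8)) - 320798 = (-4802 + 2015/4) - 320798 = -17193/4 - 320798 = -1300385/4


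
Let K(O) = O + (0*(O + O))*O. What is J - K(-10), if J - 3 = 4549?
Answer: 4562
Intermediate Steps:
J = 4552 (J = 3 + 4549 = 4552)
K(O) = O (K(O) = O + (0*(2*O))*O = O + 0*O = O + 0 = O)
J - K(-10) = 4552 - 1*(-10) = 4552 + 10 = 4562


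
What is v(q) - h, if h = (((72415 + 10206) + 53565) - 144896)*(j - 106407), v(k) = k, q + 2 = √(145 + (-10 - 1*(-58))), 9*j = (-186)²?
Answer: -893323732 + √193 ≈ -8.9332e+8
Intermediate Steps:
j = 3844 (j = (⅑)*(-186)² = (⅑)*34596 = 3844)
q = -2 + √193 (q = -2 + √(145 + (-10 - 1*(-58))) = -2 + √(145 + (-10 + 58)) = -2 + √(145 + 48) = -2 + √193 ≈ 11.892)
h = 893323730 (h = (((72415 + 10206) + 53565) - 144896)*(3844 - 106407) = ((82621 + 53565) - 144896)*(-102563) = (136186 - 144896)*(-102563) = -8710*(-102563) = 893323730)
v(q) - h = (-2 + √193) - 1*893323730 = (-2 + √193) - 893323730 = -893323732 + √193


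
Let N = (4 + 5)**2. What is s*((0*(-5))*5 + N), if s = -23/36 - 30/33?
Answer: -5517/44 ≈ -125.39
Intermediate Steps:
N = 81 (N = 9**2 = 81)
s = -613/396 (s = -23*1/36 - 30*1/33 = -23/36 - 10/11 = -613/396 ≈ -1.5480)
s*((0*(-5))*5 + N) = -613*((0*(-5))*5 + 81)/396 = -613*(0*5 + 81)/396 = -613*(0 + 81)/396 = -613/396*81 = -5517/44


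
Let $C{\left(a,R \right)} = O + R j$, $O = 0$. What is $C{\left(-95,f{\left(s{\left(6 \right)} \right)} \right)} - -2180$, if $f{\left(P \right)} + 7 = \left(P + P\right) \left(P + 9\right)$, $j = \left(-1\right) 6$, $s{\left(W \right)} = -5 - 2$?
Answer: $2390$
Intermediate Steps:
$s{\left(W \right)} = -7$ ($s{\left(W \right)} = -5 - 2 = -7$)
$j = -6$
$f{\left(P \right)} = -7 + 2 P \left(9 + P\right)$ ($f{\left(P \right)} = -7 + \left(P + P\right) \left(P + 9\right) = -7 + 2 P \left(9 + P\right)$)
$C{\left(a,R \right)} = - 6 R$ ($C{\left(a,R \right)} = 0 + R \left(-6\right) = 0 - 6 R = - 6 R$)
$C{\left(-95,f{\left(s{\left(6 \right)} \right)} \right)} - -2180 = - 6 \left(-7 + 2 \left(-7\right)^{2} + 18 \left(-7\right)\right) - -2180 = - 6 \left(-7 + 2 \cdot 49 - 126\right) + 2180 = - 6 \left(-7 + 98 - 126\right) + 2180 = \left(-6\right) \left(-35\right) + 2180 = 210 + 2180 = 2390$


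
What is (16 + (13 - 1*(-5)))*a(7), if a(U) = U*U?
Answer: 1666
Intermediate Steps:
a(U) = U²
(16 + (13 - 1*(-5)))*a(7) = (16 + (13 - 1*(-5)))*7² = (16 + (13 + 5))*49 = (16 + 18)*49 = 34*49 = 1666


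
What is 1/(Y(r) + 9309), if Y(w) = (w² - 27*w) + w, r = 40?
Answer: 1/9869 ≈ 0.00010133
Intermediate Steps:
Y(w) = w² - 26*w
1/(Y(r) + 9309) = 1/(40*(-26 + 40) + 9309) = 1/(40*14 + 9309) = 1/(560 + 9309) = 1/9869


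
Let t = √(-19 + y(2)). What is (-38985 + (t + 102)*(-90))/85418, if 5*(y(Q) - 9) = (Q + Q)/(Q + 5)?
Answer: -48165/85418 - 9*I*√12110/298963 ≈ -0.56387 - 0.0033128*I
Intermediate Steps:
y(Q) = 9 + 2*Q/(5*(5 + Q)) (y(Q) = 9 + ((Q + Q)/(Q + 5))/5 = 9 + ((2*Q)/(5 + Q))/5 = 9 + (2*Q/(5 + Q))/5 = 9 + 2*Q/(5*(5 + Q)))
t = I*√12110/35 (t = √(-19 + (225 + 47*2)/(5*(5 + 2))) = √(-19 + (⅕)*(225 + 94)/7) = √(-19 + (⅕)*(⅐)*319) = √(-19 + 319/35) = √(-346/35) = I*√12110/35 ≈ 3.1442*I)
(-38985 + (t + 102)*(-90))/85418 = (-38985 + (I*√12110/35 + 102)*(-90))/85418 = (-38985 + (102 + I*√12110/35)*(-90))*(1/85418) = (-38985 + (-9180 - 18*I*√12110/7))*(1/85418) = (-48165 - 18*I*√12110/7)*(1/85418) = -48165/85418 - 9*I*√12110/298963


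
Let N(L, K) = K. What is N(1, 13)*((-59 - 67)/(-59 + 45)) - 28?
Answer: 89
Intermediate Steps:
N(1, 13)*((-59 - 67)/(-59 + 45)) - 28 = 13*((-59 - 67)/(-59 + 45)) - 28 = 13*(-126/(-14)) - 28 = 13*(-126*(-1/14)) - 28 = 13*9 - 28 = 117 - 28 = 89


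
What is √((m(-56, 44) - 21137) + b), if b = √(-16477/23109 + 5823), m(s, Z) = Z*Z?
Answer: √(-10253830941081 + 23109*√3109251938070)/23109 ≈ 138.29*I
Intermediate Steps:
m(s, Z) = Z²
b = √3109251938070/23109 (b = √(-16477*1/23109 + 5823) = √(-16477/23109 + 5823) = √(134547230/23109) = √3109251938070/23109 ≈ 76.304)
√((m(-56, 44) - 21137) + b) = √((44² - 21137) + √3109251938070/23109) = √((1936 - 21137) + √3109251938070/23109) = √(-19201 + √3109251938070/23109)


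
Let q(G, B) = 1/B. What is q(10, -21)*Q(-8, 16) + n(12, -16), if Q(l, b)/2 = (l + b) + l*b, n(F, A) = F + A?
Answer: 52/7 ≈ 7.4286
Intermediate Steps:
n(F, A) = A + F
Q(l, b) = 2*b + 2*l + 2*b*l (Q(l, b) = 2*((l + b) + l*b) = 2*((b + l) + b*l) = 2*(b + l + b*l) = 2*b + 2*l + 2*b*l)
q(10, -21)*Q(-8, 16) + n(12, -16) = (2*16 + 2*(-8) + 2*16*(-8))/(-21) + (-16 + 12) = -(32 - 16 - 256)/21 - 4 = -1/21*(-240) - 4 = 80/7 - 4 = 52/7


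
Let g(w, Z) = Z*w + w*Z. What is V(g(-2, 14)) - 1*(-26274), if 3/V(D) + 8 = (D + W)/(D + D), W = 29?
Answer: 22831770/869 ≈ 26274.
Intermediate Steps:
g(w, Z) = 2*Z*w (g(w, Z) = Z*w + Z*w = 2*Z*w)
V(D) = 3/(-8 + (29 + D)/(2*D)) (V(D) = 3/(-8 + (D + 29)/(D + D)) = 3/(-8 + (29 + D)/((2*D))) = 3/(-8 + (29 + D)*(1/(2*D))) = 3/(-8 + (29 + D)/(2*D)))
V(g(-2, 14)) - 1*(-26274) = -6*2*14*(-2)/(-29 + 15*(2*14*(-2))) - 1*(-26274) = -6*(-56)/(-29 + 15*(-56)) + 26274 = -6*(-56)/(-29 - 840) + 26274 = -6*(-56)/(-869) + 26274 = -6*(-56)*(-1/869) + 26274 = -336/869 + 26274 = 22831770/869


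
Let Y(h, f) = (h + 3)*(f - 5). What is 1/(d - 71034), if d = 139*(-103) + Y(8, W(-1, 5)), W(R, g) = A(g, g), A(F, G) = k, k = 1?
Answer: -1/85395 ≈ -1.1710e-5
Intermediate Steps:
A(F, G) = 1
W(R, g) = 1
Y(h, f) = (-5 + f)*(3 + h) (Y(h, f) = (3 + h)*(-5 + f) = (-5 + f)*(3 + h))
d = -14361 (d = 139*(-103) + (-15 - 5*8 + 3*1 + 1*8) = -14317 + (-15 - 40 + 3 + 8) = -14317 - 44 = -14361)
1/(d - 71034) = 1/(-14361 - 71034) = 1/(-85395) = -1/85395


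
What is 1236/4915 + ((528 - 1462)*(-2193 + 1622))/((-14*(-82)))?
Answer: 1311328619/2821210 ≈ 464.81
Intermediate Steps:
1236/4915 + ((528 - 1462)*(-2193 + 1622))/((-14*(-82))) = 1236*(1/4915) - 934*(-571)/1148 = 1236/4915 + 533314*(1/1148) = 1236/4915 + 266657/574 = 1311328619/2821210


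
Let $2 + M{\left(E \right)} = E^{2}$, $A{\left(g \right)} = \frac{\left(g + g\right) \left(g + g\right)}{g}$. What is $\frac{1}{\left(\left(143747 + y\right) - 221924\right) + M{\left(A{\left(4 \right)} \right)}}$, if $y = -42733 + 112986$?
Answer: $- \frac{1}{7670} \approx -0.00013038$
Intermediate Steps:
$y = 70253$
$A{\left(g \right)} = 4 g$ ($A{\left(g \right)} = \frac{2 g 2 g}{g} = \frac{4 g^{2}}{g} = 4 g$)
$M{\left(E \right)} = -2 + E^{2}$
$\frac{1}{\left(\left(143747 + y\right) - 221924\right) + M{\left(A{\left(4 \right)} \right)}} = \frac{1}{\left(\left(143747 + 70253\right) - 221924\right) - \left(2 - \left(4 \cdot 4\right)^{2}\right)} = \frac{1}{\left(214000 - 221924\right) - \left(2 - 16^{2}\right)} = \frac{1}{-7924 + \left(-2 + 256\right)} = \frac{1}{-7924 + 254} = \frac{1}{-7670} = - \frac{1}{7670}$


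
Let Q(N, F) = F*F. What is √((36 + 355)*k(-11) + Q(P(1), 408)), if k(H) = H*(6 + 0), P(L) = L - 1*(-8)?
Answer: √140658 ≈ 375.04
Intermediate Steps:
P(L) = 8 + L (P(L) = L + 8 = 8 + L)
k(H) = 6*H (k(H) = H*6 = 6*H)
Q(N, F) = F²
√((36 + 355)*k(-11) + Q(P(1), 408)) = √((36 + 355)*(6*(-11)) + 408²) = √(391*(-66) + 166464) = √(-25806 + 166464) = √140658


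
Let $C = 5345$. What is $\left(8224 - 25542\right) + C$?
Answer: $-11973$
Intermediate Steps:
$\left(8224 - 25542\right) + C = \left(8224 - 25542\right) + 5345 = -17318 + 5345 = -11973$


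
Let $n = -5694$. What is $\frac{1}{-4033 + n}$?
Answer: $- \frac{1}{9727} \approx -0.00010281$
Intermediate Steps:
$\frac{1}{-4033 + n} = \frac{1}{-4033 - 5694} = \frac{1}{-9727} = - \frac{1}{9727}$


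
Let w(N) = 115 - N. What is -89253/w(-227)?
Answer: -9917/38 ≈ -260.97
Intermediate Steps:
-89253/w(-227) = -89253/(115 - 1*(-227)) = -89253/(115 + 227) = -89253/342 = -89253*1/342 = -9917/38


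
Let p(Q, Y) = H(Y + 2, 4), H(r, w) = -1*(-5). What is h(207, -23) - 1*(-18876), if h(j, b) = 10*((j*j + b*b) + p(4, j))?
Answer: 452706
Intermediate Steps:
H(r, w) = 5
p(Q, Y) = 5
h(j, b) = 50 + 10*b² + 10*j² (h(j, b) = 10*((j*j + b*b) + 5) = 10*((j² + b²) + 5) = 10*((b² + j²) + 5) = 10*(5 + b² + j²) = 50 + 10*b² + 10*j²)
h(207, -23) - 1*(-18876) = (50 + 10*(-23)² + 10*207²) - 1*(-18876) = (50 + 10*529 + 10*42849) + 18876 = (50 + 5290 + 428490) + 18876 = 433830 + 18876 = 452706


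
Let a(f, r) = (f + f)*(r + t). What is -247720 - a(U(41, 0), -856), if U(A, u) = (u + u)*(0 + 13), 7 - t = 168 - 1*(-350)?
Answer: -247720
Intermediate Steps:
t = -511 (t = 7 - (168 - 1*(-350)) = 7 - (168 + 350) = 7 - 1*518 = 7 - 518 = -511)
U(A, u) = 26*u (U(A, u) = (2*u)*13 = 26*u)
a(f, r) = 2*f*(-511 + r) (a(f, r) = (f + f)*(r - 511) = (2*f)*(-511 + r) = 2*f*(-511 + r))
-247720 - a(U(41, 0), -856) = -247720 - 2*26*0*(-511 - 856) = -247720 - 2*0*(-1367) = -247720 - 1*0 = -247720 + 0 = -247720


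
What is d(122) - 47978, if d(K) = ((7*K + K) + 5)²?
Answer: 914383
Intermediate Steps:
d(K) = (5 + 8*K)² (d(K) = (8*K + 5)² = (5 + 8*K)²)
d(122) - 47978 = (5 + 8*122)² - 47978 = (5 + 976)² - 47978 = 981² - 47978 = 962361 - 47978 = 914383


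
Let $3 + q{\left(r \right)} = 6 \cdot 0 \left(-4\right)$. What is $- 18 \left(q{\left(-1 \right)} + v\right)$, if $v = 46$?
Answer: $-774$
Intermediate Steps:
$q{\left(r \right)} = -3$ ($q{\left(r \right)} = -3 + 6 \cdot 0 \left(-4\right) = -3 + 0 \left(-4\right) = -3 + 0 = -3$)
$- 18 \left(q{\left(-1 \right)} + v\right) = - 18 \left(-3 + 46\right) = \left(-18\right) 43 = -774$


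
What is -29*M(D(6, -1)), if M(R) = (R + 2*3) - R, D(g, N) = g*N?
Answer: -174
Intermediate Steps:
D(g, N) = N*g
M(R) = 6 (M(R) = (R + 6) - R = (6 + R) - R = 6)
-29*M(D(6, -1)) = -29*6 = -174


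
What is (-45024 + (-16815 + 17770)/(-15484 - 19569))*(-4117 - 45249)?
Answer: 77910765288082/35053 ≈ 2.2227e+9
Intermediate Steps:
(-45024 + (-16815 + 17770)/(-15484 - 19569))*(-4117 - 45249) = (-45024 + 955/(-35053))*(-49366) = (-45024 + 955*(-1/35053))*(-49366) = (-45024 - 955/35053)*(-49366) = -1578227227/35053*(-49366) = 77910765288082/35053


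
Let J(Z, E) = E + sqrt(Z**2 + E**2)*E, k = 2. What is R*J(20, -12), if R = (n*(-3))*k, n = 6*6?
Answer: 2592 + 10368*sqrt(34) ≈ 63047.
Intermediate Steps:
n = 36
R = -216 (R = (36*(-3))*2 = -108*2 = -216)
J(Z, E) = E + E*sqrt(E**2 + Z**2) (J(Z, E) = E + sqrt(E**2 + Z**2)*E = E + E*sqrt(E**2 + Z**2))
R*J(20, -12) = -(-2592)*(1 + sqrt((-12)**2 + 20**2)) = -(-2592)*(1 + sqrt(144 + 400)) = -(-2592)*(1 + sqrt(544)) = -(-2592)*(1 + 4*sqrt(34)) = -216*(-12 - 48*sqrt(34)) = 2592 + 10368*sqrt(34)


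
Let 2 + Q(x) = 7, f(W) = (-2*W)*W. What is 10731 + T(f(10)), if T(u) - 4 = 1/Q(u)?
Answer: 53676/5 ≈ 10735.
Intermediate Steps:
f(W) = -2*W**2
Q(x) = 5 (Q(x) = -2 + 7 = 5)
T(u) = 21/5 (T(u) = 4 + 1/5 = 21/5)
10731 + T(f(10)) = 10731 + 21/5 = 53676/5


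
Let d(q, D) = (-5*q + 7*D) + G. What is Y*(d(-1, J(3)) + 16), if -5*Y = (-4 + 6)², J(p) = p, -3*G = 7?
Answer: -476/15 ≈ -31.733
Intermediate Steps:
G = -7/3 (G = -⅓*7 = -7/3 ≈ -2.3333)
d(q, D) = -7/3 - 5*q + 7*D (d(q, D) = (-5*q + 7*D) - 7/3 = -7/3 - 5*q + 7*D)
Y = -⅘ (Y = -(-4 + 6)²/5 = -⅕*2² = -⅕*4 = -⅘ ≈ -0.80000)
Y*(d(-1, J(3)) + 16) = -4*((-7/3 - 5*(-1) + 7*3) + 16)/5 = -4*((-7/3 + 5 + 21) + 16)/5 = -4*(71/3 + 16)/5 = -⅘*119/3 = -476/15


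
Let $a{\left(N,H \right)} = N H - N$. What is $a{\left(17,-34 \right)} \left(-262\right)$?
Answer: $155890$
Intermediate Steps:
$a{\left(N,H \right)} = - N + H N$ ($a{\left(N,H \right)} = H N - N = - N + H N$)
$a{\left(17,-34 \right)} \left(-262\right) = 17 \left(-1 - 34\right) \left(-262\right) = 17 \left(-35\right) \left(-262\right) = \left(-595\right) \left(-262\right) = 155890$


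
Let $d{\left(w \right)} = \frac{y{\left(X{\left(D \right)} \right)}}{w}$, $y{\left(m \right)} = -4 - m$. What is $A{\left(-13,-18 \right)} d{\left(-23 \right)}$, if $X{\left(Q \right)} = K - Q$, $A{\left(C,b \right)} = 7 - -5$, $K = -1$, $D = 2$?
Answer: $\frac{12}{23} \approx 0.52174$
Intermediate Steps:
$A{\left(C,b \right)} = 12$ ($A{\left(C,b \right)} = 7 + 5 = 12$)
$X{\left(Q \right)} = -1 - Q$
$d{\left(w \right)} = - \frac{1}{w}$ ($d{\left(w \right)} = \frac{-4 - \left(-1 - 2\right)}{w} = \frac{-4 - -3}{w} = \frac{-4 + 3}{w} = - \frac{1}{w}$)
$A{\left(-13,-18 \right)} d{\left(-23 \right)} = 12 \left(- \frac{1}{-23}\right) = 12 \left(\left(-1\right) \left(- \frac{1}{23}\right)\right) = 12 \cdot \frac{1}{23} = \frac{12}{23}$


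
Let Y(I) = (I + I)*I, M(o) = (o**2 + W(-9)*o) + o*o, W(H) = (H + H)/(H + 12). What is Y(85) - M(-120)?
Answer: -15070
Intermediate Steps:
W(H) = 2*H/(12 + H) (W(H) = (2*H)/(12 + H) = 2*H/(12 + H))
M(o) = -6*o + 2*o**2 (M(o) = (o**2 + (2*(-9)/(12 - 9))*o) + o*o = (o**2 + (2*(-9)/3)*o) + o**2 = (o**2 + (2*(-9)*(1/3))*o) + o**2 = (o**2 - 6*o) + o**2 = -6*o + 2*o**2)
Y(I) = 2*I**2 (Y(I) = (2*I)*I = 2*I**2)
Y(85) - M(-120) = 2*85**2 - 2*(-120)*(-3 - 120) = 2*7225 - 2*(-120)*(-123) = 14450 - 1*29520 = 14450 - 29520 = -15070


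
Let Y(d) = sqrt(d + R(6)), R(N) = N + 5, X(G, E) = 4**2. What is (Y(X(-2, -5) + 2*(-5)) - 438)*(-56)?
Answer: 24528 - 56*sqrt(17) ≈ 24297.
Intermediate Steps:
X(G, E) = 16
R(N) = 5 + N
Y(d) = sqrt(11 + d) (Y(d) = sqrt(d + (5 + 6)) = sqrt(d + 11) = sqrt(11 + d))
(Y(X(-2, -5) + 2*(-5)) - 438)*(-56) = (sqrt(11 + (16 + 2*(-5))) - 438)*(-56) = (sqrt(11 + (16 - 10)) - 438)*(-56) = (sqrt(11 + 6) - 438)*(-56) = (sqrt(17) - 438)*(-56) = (-438 + sqrt(17))*(-56) = 24528 - 56*sqrt(17)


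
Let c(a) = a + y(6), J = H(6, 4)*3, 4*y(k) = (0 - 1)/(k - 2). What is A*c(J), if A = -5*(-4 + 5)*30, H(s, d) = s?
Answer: -21525/8 ≈ -2690.6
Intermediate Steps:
y(k) = -1/(4*(-2 + k)) (y(k) = ((0 - 1)/(k - 2))/4 = (-1/(-2 + k))/4 = -1/(4*(-2 + k)))
A = -150 (A = -5*1*30 = -5*30 = -150)
J = 18 (J = 6*3 = 18)
c(a) = -1/16 + a (c(a) = a - 1/(-8 + 4*6) = a - 1/(-8 + 24) = a - 1/16 = -1/16 + a)
A*c(J) = -150*(-1/16 + 18) = -150*287/16 = -21525/8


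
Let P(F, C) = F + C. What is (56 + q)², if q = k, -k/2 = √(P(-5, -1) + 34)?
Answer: 3248 - 448*√7 ≈ 2062.7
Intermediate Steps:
P(F, C) = C + F
k = -4*√7 (k = -2*√((-1 - 5) + 34) = -2*√(-6 + 34) = -4*√7 ≈ -10.583)
q = -4*√7 ≈ -10.583
(56 + q)² = (56 - 4*√7)²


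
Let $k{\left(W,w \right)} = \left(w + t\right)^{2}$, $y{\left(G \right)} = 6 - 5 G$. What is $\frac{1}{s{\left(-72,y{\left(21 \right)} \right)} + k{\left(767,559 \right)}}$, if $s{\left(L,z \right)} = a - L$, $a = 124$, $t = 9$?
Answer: $\frac{1}{322820} \approx 3.0977 \cdot 10^{-6}$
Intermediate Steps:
$k{\left(W,w \right)} = \left(9 + w\right)^{2}$ ($k{\left(W,w \right)} = \left(w + 9\right)^{2} = \left(9 + w\right)^{2}$)
$s{\left(L,z \right)} = 124 - L$
$\frac{1}{s{\left(-72,y{\left(21 \right)} \right)} + k{\left(767,559 \right)}} = \frac{1}{\left(124 - -72\right) + \left(9 + 559\right)^{2}} = \frac{1}{\left(124 + 72\right) + 568^{2}} = \frac{1}{196 + 322624} = \frac{1}{322820}$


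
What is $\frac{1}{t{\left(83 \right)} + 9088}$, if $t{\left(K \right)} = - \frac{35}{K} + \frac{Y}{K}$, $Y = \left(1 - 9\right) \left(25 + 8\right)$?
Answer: $\frac{83}{754005} \approx 0.00011008$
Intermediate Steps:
$Y = -264$ ($Y = \left(-8\right) 33 = -264$)
$t{\left(K \right)} = - \frac{299}{K}$ ($t{\left(K \right)} = - \frac{35}{K} - \frac{264}{K} = - \frac{299}{K}$)
$\frac{1}{t{\left(83 \right)} + 9088} = \frac{1}{- \frac{299}{83} + 9088} = \frac{1}{\frac{754005}{83}} = \frac{83}{754005}$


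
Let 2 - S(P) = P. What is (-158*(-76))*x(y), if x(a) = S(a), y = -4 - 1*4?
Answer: 120080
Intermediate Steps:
y = -8 (y = -4 - 4 = -8)
S(P) = 2 - P
x(a) = 2 - a
(-158*(-76))*x(y) = (-158*(-76))*(2 - 1*(-8)) = 12008*(2 + 8) = 12008*10 = 120080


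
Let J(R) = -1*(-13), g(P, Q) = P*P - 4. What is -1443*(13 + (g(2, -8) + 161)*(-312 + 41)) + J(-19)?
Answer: 62940787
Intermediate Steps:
g(P, Q) = -4 + P**2 (g(P, Q) = P**2 - 4 = -4 + P**2)
J(R) = 13
-1443*(13 + (g(2, -8) + 161)*(-312 + 41)) + J(-19) = -1443*(13 + ((-4 + 2**2) + 161)*(-312 + 41)) + 13 = -1443*(13 + ((-4 + 4) + 161)*(-271)) + 13 = -1443*(13 + (0 + 161)*(-271)) + 13 = -1443*(13 + 161*(-271)) + 13 = -1443*(13 - 43631) + 13 = -1443*(-43618) + 13 = 62940774 + 13 = 62940787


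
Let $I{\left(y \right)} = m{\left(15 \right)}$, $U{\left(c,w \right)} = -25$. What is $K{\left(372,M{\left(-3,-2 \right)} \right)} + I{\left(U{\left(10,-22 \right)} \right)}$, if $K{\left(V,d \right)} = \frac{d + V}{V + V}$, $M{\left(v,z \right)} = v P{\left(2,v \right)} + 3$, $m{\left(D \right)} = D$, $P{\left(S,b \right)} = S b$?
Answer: $\frac{3851}{248} \approx 15.528$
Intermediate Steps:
$I{\left(y \right)} = 15$
$M{\left(v,z \right)} = 3 + 2 v^{2}$ ($M{\left(v,z \right)} = v 2 v + 3 = 2 v^{2} + 3 = 3 + 2 v^{2}$)
$K{\left(V,d \right)} = \frac{V + d}{2 V}$
$K{\left(372,M{\left(-3,-2 \right)} \right)} + I{\left(U{\left(10,-22 \right)} \right)} = \frac{372 + \left(3 + 2 \left(-3\right)^{2}\right)}{2 \cdot 372} + 15 = \frac{1}{2} \cdot \frac{1}{372} \left(372 + \left(3 + 2 \cdot 9\right)\right) + 15 = \frac{1}{2} \cdot \frac{1}{372} \left(372 + \left(3 + 18\right)\right) + 15 = \frac{1}{2} \cdot \frac{1}{372} \left(372 + 21\right) + 15 = \frac{1}{2} \cdot \frac{1}{372} \cdot 393 + 15 = \frac{131}{248} + 15 = \frac{3851}{248}$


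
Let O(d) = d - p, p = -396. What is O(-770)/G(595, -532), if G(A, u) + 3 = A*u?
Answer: 374/316543 ≈ 0.0011815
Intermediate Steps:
G(A, u) = -3 + A*u
O(d) = 396 + d (O(d) = d - 1*(-396) = d + 396 = 396 + d)
O(-770)/G(595, -532) = (396 - 770)/(-3 + 595*(-532)) = -374/(-3 - 316540) = -374/(-316543) = -374*(-1/316543) = 374/316543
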